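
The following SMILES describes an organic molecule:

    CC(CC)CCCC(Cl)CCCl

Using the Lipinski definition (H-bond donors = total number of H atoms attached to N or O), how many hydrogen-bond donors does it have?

0

Donors: find every N or O and count the H atoms it carries.
  (no N or O atoms present)
Lipinski HBD = 0.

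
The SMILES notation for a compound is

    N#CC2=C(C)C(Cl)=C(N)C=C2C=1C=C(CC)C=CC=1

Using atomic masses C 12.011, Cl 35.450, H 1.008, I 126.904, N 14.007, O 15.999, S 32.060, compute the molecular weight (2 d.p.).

First, the molecular formula is C16H15ClN2 (counting implicit H from valence).
  C: 16 × 12.011 = 192.176
  Cl: 1 × 35.450 = 35.450
  H: 15 × 1.008 = 15.120
  N: 2 × 14.007 = 28.014
Sum: 16×12.011 + 1×35.450 + 15×1.008 + 2×14.007 = 270.760 → 270.76 g/mol.

270.76 g/mol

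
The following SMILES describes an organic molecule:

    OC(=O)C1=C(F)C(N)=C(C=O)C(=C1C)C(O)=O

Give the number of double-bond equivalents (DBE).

Molecular formula: C10H8FNO5.
DoU = (2C + 2 + N − H − X) / 2, where X is the halogen count and O/S are ignored.
    = (2·10 + 2 + 1 − 8 − 1) / 2 = 14 / 2 = 7.

7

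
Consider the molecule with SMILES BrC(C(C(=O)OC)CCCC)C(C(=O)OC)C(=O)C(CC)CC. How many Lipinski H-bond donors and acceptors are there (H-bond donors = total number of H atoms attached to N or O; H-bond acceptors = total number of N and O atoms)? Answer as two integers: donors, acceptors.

0, 5

Donors: find every N or O and count the H atoms it carries.
  atom 5 (O): bond orders sum to 2 → 0 H
  atom 6 (O): bond orders sum to 2 → 0 H
  atom 14 (O): bond orders sum to 2 → 0 H
  atom 15 (O): bond orders sum to 2 → 0 H
  atom 18 (O): bond orders sum to 2 → 0 H
Lipinski HBD = 0.
Acceptors: N atoms = 0, O atoms = 5 → HBA = 5.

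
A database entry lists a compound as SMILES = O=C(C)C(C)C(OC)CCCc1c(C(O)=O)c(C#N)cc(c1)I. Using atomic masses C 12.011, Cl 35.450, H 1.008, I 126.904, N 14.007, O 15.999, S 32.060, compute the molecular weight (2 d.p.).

429.25 g/mol

First, the molecular formula is C17H20INO4 (counting implicit H from valence).
  C: 17 × 12.011 = 204.187
  H: 20 × 1.008 = 20.160
  I: 1 × 126.904 = 126.904
  N: 1 × 14.007 = 14.007
  O: 4 × 15.999 = 63.996
Sum: 17×12.011 + 20×1.008 + 1×126.904 + 1×14.007 + 4×15.999 = 429.254 → 429.25 g/mol.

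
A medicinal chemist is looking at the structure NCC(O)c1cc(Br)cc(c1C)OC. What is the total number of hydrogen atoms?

Walk through each heavy atom and fill implicit hydrogens from standard valence (C 4, N 3, O 2, S 2, halogen 1); for lowercase aromatic atoms, an aromatic c carries 1 H when it has two neighbours and 0 H with three, and aromatic n carries 0 H:
  atom 1: N, bond orders sum to 1 (valence 3) → 2 H
  atom 2: C, bond orders sum to 2 (valence 4) → 2 H
  atom 3: C, bond orders sum to 3 (valence 4) → 1 H
  atom 4: O, bond orders sum to 1 (valence 2) → 1 H
  atom 5: aromatic c, 3 neighbours → 0 H
  atom 6: aromatic c, 2 neighbours → 1 H
  atom 7: aromatic c, 3 neighbours → 0 H
  atom 8: Br (halogen, monovalent) → 0 H
  atom 9: aromatic c, 2 neighbours → 1 H
  atom 10: aromatic c, 3 neighbours → 0 H
  atom 11: aromatic c, 3 neighbours → 0 H
  atom 12: C, bond orders sum to 1 (valence 4) → 3 H
  atom 13: O, bond orders sum to 2 (valence 2) → 0 H
  atom 14: C, bond orders sum to 1 (valence 4) → 3 H
Total hydrogens: 14.

14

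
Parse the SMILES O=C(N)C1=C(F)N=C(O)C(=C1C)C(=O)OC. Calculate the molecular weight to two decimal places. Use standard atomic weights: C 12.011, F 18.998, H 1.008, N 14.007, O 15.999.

228.18 g/mol

First, the molecular formula is C9H9FN2O4 (counting implicit H from valence).
  C: 9 × 12.011 = 108.099
  F: 1 × 18.998 = 18.998
  H: 9 × 1.008 = 9.072
  N: 2 × 14.007 = 28.014
  O: 4 × 15.999 = 63.996
Sum: 9×12.011 + 1×18.998 + 9×1.008 + 2×14.007 + 4×15.999 = 228.179 → 228.18 g/mol.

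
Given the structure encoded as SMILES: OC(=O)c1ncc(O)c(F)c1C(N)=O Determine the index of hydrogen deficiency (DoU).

6

Molecular formula: C7H5FN2O4.
DoU = (2C + 2 + N − H − X) / 2, where X is the halogen count and O/S are ignored.
    = (2·7 + 2 + 2 − 5 − 1) / 2 = 12 / 2 = 6.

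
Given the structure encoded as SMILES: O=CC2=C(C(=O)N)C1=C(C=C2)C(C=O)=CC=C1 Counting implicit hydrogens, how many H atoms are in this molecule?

Walk through each heavy atom and fill implicit hydrogens from standard valence (C 4, N 3, O 2, S 2, halogen 1):
  atom 1: O, bond orders sum to 2 (valence 2) → 0 H
  atom 2: C, bond orders sum to 3 (valence 4) → 1 H
  atom 3: C, bond orders sum to 4 (valence 4) → 0 H
  atom 4: C, bond orders sum to 4 (valence 4) → 0 H
  atom 5: C, bond orders sum to 4 (valence 4) → 0 H
  atom 6: O, bond orders sum to 2 (valence 2) → 0 H
  atom 7: N, bond orders sum to 1 (valence 3) → 2 H
  atom 8: C, bond orders sum to 4 (valence 4) → 0 H
  atom 9: C, bond orders sum to 4 (valence 4) → 0 H
  atom 10: C, bond orders sum to 3 (valence 4) → 1 H
  atom 11: C, bond orders sum to 3 (valence 4) → 1 H
  atom 12: C, bond orders sum to 4 (valence 4) → 0 H
  atom 13: C, bond orders sum to 3 (valence 4) → 1 H
  atom 14: O, bond orders sum to 2 (valence 2) → 0 H
  atom 15: C, bond orders sum to 3 (valence 4) → 1 H
  atom 16: C, bond orders sum to 3 (valence 4) → 1 H
  atom 17: C, bond orders sum to 3 (valence 4) → 1 H
Total hydrogens: 9.

9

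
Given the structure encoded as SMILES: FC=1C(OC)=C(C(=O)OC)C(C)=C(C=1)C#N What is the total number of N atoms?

Scan the SMILES for N atoms (remember two-letter symbols like Cl and Br are single atoms).
Nitrogen count: 1.

1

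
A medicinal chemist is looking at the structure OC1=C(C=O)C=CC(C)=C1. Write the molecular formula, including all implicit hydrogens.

C8H8O2

Walk through each heavy atom and fill implicit hydrogens from standard valence (C 4, N 3, O 2, S 2, halogen 1):
  atom 1: O, bond orders sum to 1 (valence 2) → 1 H
  atom 2: C, bond orders sum to 4 (valence 4) → 0 H
  atom 3: C, bond orders sum to 4 (valence 4) → 0 H
  atom 4: C, bond orders sum to 3 (valence 4) → 1 H
  atom 5: O, bond orders sum to 2 (valence 2) → 0 H
  atom 6: C, bond orders sum to 3 (valence 4) → 1 H
  atom 7: C, bond orders sum to 3 (valence 4) → 1 H
  atom 8: C, bond orders sum to 4 (valence 4) → 0 H
  atom 9: C, bond orders sum to 1 (valence 4) → 3 H
  atom 10: C, bond orders sum to 3 (valence 4) → 1 H
Totals → C:8, H:8, O:2.
In Hill order: C8H8O2.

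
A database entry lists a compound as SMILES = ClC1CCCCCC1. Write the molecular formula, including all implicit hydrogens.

Walk through each heavy atom and fill implicit hydrogens from standard valence (C 4, N 3, O 2, S 2, halogen 1):
  atom 1: Cl (halogen, monovalent) → 0 H
  atom 2: C, bond orders sum to 3 (valence 4) → 1 H
  atom 3: C, bond orders sum to 2 (valence 4) → 2 H
  atom 4: C, bond orders sum to 2 (valence 4) → 2 H
  atom 5: C, bond orders sum to 2 (valence 4) → 2 H
  atom 6: C, bond orders sum to 2 (valence 4) → 2 H
  atom 7: C, bond orders sum to 2 (valence 4) → 2 H
  atom 8: C, bond orders sum to 2 (valence 4) → 2 H
Totals → C:7, H:13, Cl:1.

C7H13Cl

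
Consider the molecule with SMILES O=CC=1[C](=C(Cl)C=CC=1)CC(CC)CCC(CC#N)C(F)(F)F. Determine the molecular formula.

C17H19ClF3NO

Walk through each heavy atom and fill implicit hydrogens from standard valence (C 4, N 3, O 2, S 2, halogen 1):
  atom 1: O, bond orders sum to 2 (valence 2) → 0 H
  atom 2: C, bond orders sum to 3 (valence 4) → 1 H
  atom 3: C, bond orders sum to 4 (valence 4) → 0 H
  atom 4: C with explicit H count 0
  atom 5: C, bond orders sum to 4 (valence 4) → 0 H
  atom 6: Cl (halogen, monovalent) → 0 H
  atom 7: C, bond orders sum to 3 (valence 4) → 1 H
  atom 8: C, bond orders sum to 3 (valence 4) → 1 H
  atom 9: C, bond orders sum to 3 (valence 4) → 1 H
  atom 10: C, bond orders sum to 2 (valence 4) → 2 H
  atom 11: C, bond orders sum to 3 (valence 4) → 1 H
  atom 12: C, bond orders sum to 2 (valence 4) → 2 H
  atom 13: C, bond orders sum to 1 (valence 4) → 3 H
  atom 14: C, bond orders sum to 2 (valence 4) → 2 H
  atom 15: C, bond orders sum to 2 (valence 4) → 2 H
  atom 16: C, bond orders sum to 3 (valence 4) → 1 H
  atom 17: C, bond orders sum to 2 (valence 4) → 2 H
  atom 18: C, bond orders sum to 4 (valence 4) → 0 H
  atom 19: N, bond orders sum to 3 (valence 3) → 0 H
  atom 20: C, bond orders sum to 4 (valence 4) → 0 H
  atom 21: F (halogen, monovalent) → 0 H
  atom 22: F (halogen, monovalent) → 0 H
  atom 23: F (halogen, monovalent) → 0 H
Totals → C:17, H:19, Cl:1, F:3, N:1, O:1.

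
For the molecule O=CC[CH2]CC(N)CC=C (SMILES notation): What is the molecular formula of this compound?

Walk through each heavy atom and fill implicit hydrogens from standard valence (C 4, N 3, O 2, S 2, halogen 1):
  atom 1: O, bond orders sum to 2 (valence 2) → 0 H
  atom 2: C, bond orders sum to 3 (valence 4) → 1 H
  atom 3: C, bond orders sum to 2 (valence 4) → 2 H
  atom 4: C with explicit H count 2
  atom 5: C, bond orders sum to 2 (valence 4) → 2 H
  atom 6: C, bond orders sum to 3 (valence 4) → 1 H
  atom 7: N, bond orders sum to 1 (valence 3) → 2 H
  atom 8: C, bond orders sum to 2 (valence 4) → 2 H
  atom 9: C, bond orders sum to 3 (valence 4) → 1 H
  atom 10: C, bond orders sum to 2 (valence 4) → 2 H
Totals → C:8, H:15, N:1, O:1.

C8H15NO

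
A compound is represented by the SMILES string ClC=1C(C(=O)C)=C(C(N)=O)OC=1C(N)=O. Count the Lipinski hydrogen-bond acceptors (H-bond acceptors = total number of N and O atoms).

6

N atoms: 2; O atoms: 4.
Lipinski HBA = 2 + 4 = 6.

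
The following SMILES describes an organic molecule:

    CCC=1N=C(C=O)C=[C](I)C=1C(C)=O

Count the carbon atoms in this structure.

Count every carbon token in the SMILES (each C, including those in ring-closure positions and inside branches).
Carbon count: 10.

10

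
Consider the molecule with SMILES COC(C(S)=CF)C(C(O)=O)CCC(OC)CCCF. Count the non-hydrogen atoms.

20

Every atom symbol written in the SMILES (organic subset) is one heavy atom; implicit H are not written.
Heavy atoms by element → C:13, F:2, O:4, S:1.
Total: 20.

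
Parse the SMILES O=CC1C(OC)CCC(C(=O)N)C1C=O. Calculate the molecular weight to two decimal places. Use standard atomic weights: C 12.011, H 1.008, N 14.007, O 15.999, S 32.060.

First, the molecular formula is C10H15NO4 (counting implicit H from valence).
  C: 10 × 12.011 = 120.110
  H: 15 × 1.008 = 15.120
  N: 1 × 14.007 = 14.007
  O: 4 × 15.999 = 63.996
Sum: 10×12.011 + 15×1.008 + 1×14.007 + 4×15.999 = 213.233 → 213.23 g/mol.

213.23 g/mol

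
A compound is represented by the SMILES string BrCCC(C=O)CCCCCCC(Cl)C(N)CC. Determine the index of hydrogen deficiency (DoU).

1

Degree of unsaturation = (number of rings) + (number of π bonds).
Ring closures in the SMILES: 0.
π bonds: 1 double bond (each 1 DoU) → 1 DoU from unsaturation.
Total DoU = 0 + 1 = 1.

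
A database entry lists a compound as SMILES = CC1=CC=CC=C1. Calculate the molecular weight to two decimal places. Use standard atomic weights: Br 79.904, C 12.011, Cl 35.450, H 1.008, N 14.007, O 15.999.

First, the molecular formula is C7H8 (counting implicit H from valence).
  C: 7 × 12.011 = 84.077
  H: 8 × 1.008 = 8.064
Sum: 7×12.011 + 8×1.008 = 92.141 → 92.14 g/mol.

92.14 g/mol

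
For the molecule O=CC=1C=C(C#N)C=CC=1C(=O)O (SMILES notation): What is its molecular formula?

C9H5NO3

Walk through each heavy atom and fill implicit hydrogens from standard valence (C 4, N 3, O 2, S 2, halogen 1):
  atom 1: O, bond orders sum to 2 (valence 2) → 0 H
  atom 2: C, bond orders sum to 3 (valence 4) → 1 H
  atom 3: C, bond orders sum to 4 (valence 4) → 0 H
  atom 4: C, bond orders sum to 3 (valence 4) → 1 H
  atom 5: C, bond orders sum to 4 (valence 4) → 0 H
  atom 6: C, bond orders sum to 4 (valence 4) → 0 H
  atom 7: N, bond orders sum to 3 (valence 3) → 0 H
  atom 8: C, bond orders sum to 3 (valence 4) → 1 H
  atom 9: C, bond orders sum to 3 (valence 4) → 1 H
  atom 10: C, bond orders sum to 4 (valence 4) → 0 H
  atom 11: C, bond orders sum to 4 (valence 4) → 0 H
  atom 12: O, bond orders sum to 2 (valence 2) → 0 H
  atom 13: O, bond orders sum to 1 (valence 2) → 1 H
Totals → C:9, H:5, N:1, O:3.
In Hill order: C9H5NO3.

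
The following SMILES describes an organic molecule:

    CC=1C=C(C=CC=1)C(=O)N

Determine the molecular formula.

C8H9NO

Walk through each heavy atom and fill implicit hydrogens from standard valence (C 4, N 3, O 2, S 2, halogen 1):
  atom 1: C, bond orders sum to 1 (valence 4) → 3 H
  atom 2: C, bond orders sum to 4 (valence 4) → 0 H
  atom 3: C, bond orders sum to 3 (valence 4) → 1 H
  atom 4: C, bond orders sum to 4 (valence 4) → 0 H
  atom 5: C, bond orders sum to 3 (valence 4) → 1 H
  atom 6: C, bond orders sum to 3 (valence 4) → 1 H
  atom 7: C, bond orders sum to 3 (valence 4) → 1 H
  atom 8: C, bond orders sum to 4 (valence 4) → 0 H
  atom 9: O, bond orders sum to 2 (valence 2) → 0 H
  atom 10: N, bond orders sum to 1 (valence 3) → 2 H
Totals → C:8, H:9, N:1, O:1.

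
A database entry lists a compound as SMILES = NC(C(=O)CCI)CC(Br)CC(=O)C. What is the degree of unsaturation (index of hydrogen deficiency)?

Molecular formula: C9H15BrINO2.
DoU = (2C + 2 + N − H − X) / 2, where X is the halogen count and O/S are ignored.
    = (2·9 + 2 + 1 − 15 − 2) / 2 = 4 / 2 = 2.

2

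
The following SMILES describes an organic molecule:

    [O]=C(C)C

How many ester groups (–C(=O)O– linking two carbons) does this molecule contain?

0

Scan the SMILES for the ester motif — none present.
Groups that are present: 1 ketone.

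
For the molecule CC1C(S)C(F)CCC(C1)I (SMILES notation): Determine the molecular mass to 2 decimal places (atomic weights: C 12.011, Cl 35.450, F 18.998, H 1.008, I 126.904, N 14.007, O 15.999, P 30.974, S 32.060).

First, the molecular formula is C8H14FIS (counting implicit H from valence).
  C: 8 × 12.011 = 96.088
  F: 1 × 18.998 = 18.998
  H: 14 × 1.008 = 14.112
  I: 1 × 126.904 = 126.904
  S: 1 × 32.060 = 32.060
Sum: 8×12.011 + 1×18.998 + 14×1.008 + 1×126.904 + 1×32.060 = 288.162 → 288.16 g/mol.

288.16 g/mol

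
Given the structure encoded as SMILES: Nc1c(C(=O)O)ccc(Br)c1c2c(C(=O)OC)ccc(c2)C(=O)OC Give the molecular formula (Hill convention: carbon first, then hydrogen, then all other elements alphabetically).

C17H14BrNO6

Walk through each heavy atom and fill implicit hydrogens from standard valence (C 4, N 3, O 2, S 2, halogen 1); for lowercase aromatic atoms, an aromatic c carries 1 H when it has two neighbours and 0 H with three, and aromatic n carries 0 H:
  atom 1: N, bond orders sum to 1 (valence 3) → 2 H
  atom 2: aromatic c, 3 neighbours → 0 H
  atom 3: aromatic c, 3 neighbours → 0 H
  atom 4: C, bond orders sum to 4 (valence 4) → 0 H
  atom 5: O, bond orders sum to 2 (valence 2) → 0 H
  atom 6: O, bond orders sum to 1 (valence 2) → 1 H
  atom 7: aromatic c, 2 neighbours → 1 H
  atom 8: aromatic c, 2 neighbours → 1 H
  atom 9: aromatic c, 3 neighbours → 0 H
  atom 10: Br (halogen, monovalent) → 0 H
  atom 11: aromatic c, 3 neighbours → 0 H
  atom 12: aromatic c, 3 neighbours → 0 H
  atom 13: aromatic c, 3 neighbours → 0 H
  atom 14: C, bond orders sum to 4 (valence 4) → 0 H
  atom 15: O, bond orders sum to 2 (valence 2) → 0 H
  atom 16: O, bond orders sum to 2 (valence 2) → 0 H
  atom 17: C, bond orders sum to 1 (valence 4) → 3 H
  atom 18: aromatic c, 2 neighbours → 1 H
  atom 19: aromatic c, 2 neighbours → 1 H
  atom 20: aromatic c, 3 neighbours → 0 H
  atom 21: aromatic c, 2 neighbours → 1 H
  atom 22: C, bond orders sum to 4 (valence 4) → 0 H
  atom 23: O, bond orders sum to 2 (valence 2) → 0 H
  atom 24: O, bond orders sum to 2 (valence 2) → 0 H
  atom 25: C, bond orders sum to 1 (valence 4) → 3 H
Totals → C:17, H:14, Br:1, N:1, O:6.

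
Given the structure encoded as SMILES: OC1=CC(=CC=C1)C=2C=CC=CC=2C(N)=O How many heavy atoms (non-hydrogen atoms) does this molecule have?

16

Every atom symbol written in the SMILES (organic subset) is one heavy atom; implicit H are not written.
Heavy atoms by element → C:13, N:1, O:2.
Total: 16.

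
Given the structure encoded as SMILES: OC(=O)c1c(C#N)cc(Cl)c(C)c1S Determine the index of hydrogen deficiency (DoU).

7

Molecular formula: C9H6ClNO2S.
DoU = (2C + 2 + N − H − X) / 2, where X is the halogen count and O/S are ignored.
    = (2·9 + 2 + 1 − 6 − 1) / 2 = 14 / 2 = 7.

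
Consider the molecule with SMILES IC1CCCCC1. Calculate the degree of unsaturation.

1

Molecular formula: C6H11I.
DoU = (2C + 2 + N − H − X) / 2, where X is the halogen count and O/S are ignored.
    = (2·6 + 2 + 0 − 11 − 1) / 2 = 2 / 2 = 1.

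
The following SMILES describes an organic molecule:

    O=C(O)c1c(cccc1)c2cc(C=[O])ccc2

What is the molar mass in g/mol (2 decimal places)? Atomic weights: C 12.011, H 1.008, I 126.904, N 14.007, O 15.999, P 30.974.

226.23 g/mol

First, the molecular formula is C14H10O3 (counting implicit H from valence).
  C: 14 × 12.011 = 168.154
  H: 10 × 1.008 = 10.080
  O: 3 × 15.999 = 47.997
Sum: 14×12.011 + 10×1.008 + 3×15.999 = 226.231 → 226.23 g/mol.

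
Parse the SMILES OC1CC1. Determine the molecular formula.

Walk through each heavy atom and fill implicit hydrogens from standard valence (C 4, N 3, O 2, S 2, halogen 1):
  atom 1: O, bond orders sum to 1 (valence 2) → 1 H
  atom 2: C, bond orders sum to 3 (valence 4) → 1 H
  atom 3: C, bond orders sum to 2 (valence 4) → 2 H
  atom 4: C, bond orders sum to 2 (valence 4) → 2 H
Totals → C:3, H:6, O:1.
In Hill order: C3H6O.

C3H6O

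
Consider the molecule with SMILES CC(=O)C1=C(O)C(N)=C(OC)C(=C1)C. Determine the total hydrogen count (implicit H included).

Walk through each heavy atom and fill implicit hydrogens from standard valence (C 4, N 3, O 2, S 2, halogen 1):
  atom 1: C, bond orders sum to 1 (valence 4) → 3 H
  atom 2: C, bond orders sum to 4 (valence 4) → 0 H
  atom 3: O, bond orders sum to 2 (valence 2) → 0 H
  atom 4: C, bond orders sum to 4 (valence 4) → 0 H
  atom 5: C, bond orders sum to 4 (valence 4) → 0 H
  atom 6: O, bond orders sum to 1 (valence 2) → 1 H
  atom 7: C, bond orders sum to 4 (valence 4) → 0 H
  atom 8: N, bond orders sum to 1 (valence 3) → 2 H
  atom 9: C, bond orders sum to 4 (valence 4) → 0 H
  atom 10: O, bond orders sum to 2 (valence 2) → 0 H
  atom 11: C, bond orders sum to 1 (valence 4) → 3 H
  atom 12: C, bond orders sum to 4 (valence 4) → 0 H
  atom 13: C, bond orders sum to 3 (valence 4) → 1 H
  atom 14: C, bond orders sum to 1 (valence 4) → 3 H
Total hydrogens: 13.

13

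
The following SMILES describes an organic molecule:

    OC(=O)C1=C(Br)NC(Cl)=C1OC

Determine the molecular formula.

Walk through each heavy atom and fill implicit hydrogens from standard valence (C 4, N 3, O 2, S 2, halogen 1):
  atom 1: O, bond orders sum to 1 (valence 2) → 1 H
  atom 2: C, bond orders sum to 4 (valence 4) → 0 H
  atom 3: O, bond orders sum to 2 (valence 2) → 0 H
  atom 4: C, bond orders sum to 4 (valence 4) → 0 H
  atom 5: C, bond orders sum to 4 (valence 4) → 0 H
  atom 6: Br (halogen, monovalent) → 0 H
  atom 7: N, bond orders sum to 2 (valence 3) → 1 H
  atom 8: C, bond orders sum to 4 (valence 4) → 0 H
  atom 9: Cl (halogen, monovalent) → 0 H
  atom 10: C, bond orders sum to 4 (valence 4) → 0 H
  atom 11: O, bond orders sum to 2 (valence 2) → 0 H
  atom 12: C, bond orders sum to 1 (valence 4) → 3 H
Totals → C:6, H:5, Br:1, Cl:1, N:1, O:3.

C6H5BrClNO3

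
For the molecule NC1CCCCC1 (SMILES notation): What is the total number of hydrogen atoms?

Walk through each heavy atom and fill implicit hydrogens from standard valence (C 4, N 3, O 2, S 2, halogen 1):
  atom 1: N, bond orders sum to 1 (valence 3) → 2 H
  atom 2: C, bond orders sum to 3 (valence 4) → 1 H
  atom 3: C, bond orders sum to 2 (valence 4) → 2 H
  atom 4: C, bond orders sum to 2 (valence 4) → 2 H
  atom 5: C, bond orders sum to 2 (valence 4) → 2 H
  atom 6: C, bond orders sum to 2 (valence 4) → 2 H
  atom 7: C, bond orders sum to 2 (valence 4) → 2 H
Total hydrogens: 13.

13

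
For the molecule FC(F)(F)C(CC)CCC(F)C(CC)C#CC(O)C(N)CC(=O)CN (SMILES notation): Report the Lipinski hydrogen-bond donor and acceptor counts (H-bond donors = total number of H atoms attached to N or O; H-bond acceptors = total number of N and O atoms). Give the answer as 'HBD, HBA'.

Donors: find every N or O and count the H atoms it carries.
  atom 18 (O): bond orders sum to 1 → 1 H
  atom 20 (N): bond orders sum to 1 → 2 H
  atom 23 (O): bond orders sum to 2 → 0 H
  atom 25 (N): bond orders sum to 1 → 2 H
Lipinski HBD = 5.
Acceptors: N atoms = 2, O atoms = 2 → HBA = 4.

5, 4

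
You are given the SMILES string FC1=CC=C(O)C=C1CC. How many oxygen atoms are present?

Scan the SMILES for O atoms (remember two-letter symbols like Cl and Br are single atoms).
Oxygen count: 1.

1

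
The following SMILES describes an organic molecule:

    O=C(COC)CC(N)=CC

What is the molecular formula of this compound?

Walk through each heavy atom and fill implicit hydrogens from standard valence (C 4, N 3, O 2, S 2, halogen 1):
  atom 1: O, bond orders sum to 2 (valence 2) → 0 H
  atom 2: C, bond orders sum to 4 (valence 4) → 0 H
  atom 3: C, bond orders sum to 2 (valence 4) → 2 H
  atom 4: O, bond orders sum to 2 (valence 2) → 0 H
  atom 5: C, bond orders sum to 1 (valence 4) → 3 H
  atom 6: C, bond orders sum to 2 (valence 4) → 2 H
  atom 7: C, bond orders sum to 4 (valence 4) → 0 H
  atom 8: N, bond orders sum to 1 (valence 3) → 2 H
  atom 9: C, bond orders sum to 3 (valence 4) → 1 H
  atom 10: C, bond orders sum to 1 (valence 4) → 3 H
Totals → C:7, H:13, N:1, O:2.
In Hill order: C7H13NO2.

C7H13NO2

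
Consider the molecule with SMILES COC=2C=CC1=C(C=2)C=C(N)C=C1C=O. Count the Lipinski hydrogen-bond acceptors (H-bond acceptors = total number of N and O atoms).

N atoms: 1; O atoms: 2.
Lipinski HBA = 1 + 2 = 3.

3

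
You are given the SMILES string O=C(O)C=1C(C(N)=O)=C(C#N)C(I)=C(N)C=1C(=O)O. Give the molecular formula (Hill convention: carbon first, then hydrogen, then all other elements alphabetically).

Walk through each heavy atom and fill implicit hydrogens from standard valence (C 4, N 3, O 2, S 2, halogen 1):
  atom 1: O, bond orders sum to 2 (valence 2) → 0 H
  atom 2: C, bond orders sum to 4 (valence 4) → 0 H
  atom 3: O, bond orders sum to 1 (valence 2) → 1 H
  atom 4: C, bond orders sum to 4 (valence 4) → 0 H
  atom 5: C, bond orders sum to 4 (valence 4) → 0 H
  atom 6: C, bond orders sum to 4 (valence 4) → 0 H
  atom 7: N, bond orders sum to 1 (valence 3) → 2 H
  atom 8: O, bond orders sum to 2 (valence 2) → 0 H
  atom 9: C, bond orders sum to 4 (valence 4) → 0 H
  atom 10: C, bond orders sum to 4 (valence 4) → 0 H
  atom 11: N, bond orders sum to 3 (valence 3) → 0 H
  atom 12: C, bond orders sum to 4 (valence 4) → 0 H
  atom 13: I (halogen, monovalent) → 0 H
  atom 14: C, bond orders sum to 4 (valence 4) → 0 H
  atom 15: N, bond orders sum to 1 (valence 3) → 2 H
  atom 16: C, bond orders sum to 4 (valence 4) → 0 H
  atom 17: C, bond orders sum to 4 (valence 4) → 0 H
  atom 18: O, bond orders sum to 2 (valence 2) → 0 H
  atom 19: O, bond orders sum to 1 (valence 2) → 1 H
Totals → C:10, H:6, I:1, N:3, O:5.
In Hill order: C10H6IN3O5.

C10H6IN3O5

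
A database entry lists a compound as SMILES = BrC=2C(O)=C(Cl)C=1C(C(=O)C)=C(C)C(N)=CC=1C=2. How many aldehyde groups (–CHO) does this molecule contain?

0

Scan the SMILES for the aldehyde motif — none present.
Groups that are present: 1 hydroxyl, 1 ketone, 1 primary amine.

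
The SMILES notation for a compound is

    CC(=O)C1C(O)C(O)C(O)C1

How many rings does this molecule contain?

In SMILES, each pair of matching ring-closure digits denotes one ring-closing bond; the number of such bonds equals the number of independent rings.
Ring-closure bonds here: 1.

1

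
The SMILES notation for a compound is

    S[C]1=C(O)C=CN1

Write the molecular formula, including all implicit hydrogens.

C4H5NOS

Walk through each heavy atom and fill implicit hydrogens from standard valence (C 4, N 3, O 2, S 2, halogen 1):
  atom 1: S, bond orders sum to 1 (valence 2) → 1 H
  atom 2: C with explicit H count 0
  atom 3: C, bond orders sum to 4 (valence 4) → 0 H
  atom 4: O, bond orders sum to 1 (valence 2) → 1 H
  atom 5: C, bond orders sum to 3 (valence 4) → 1 H
  atom 6: C, bond orders sum to 3 (valence 4) → 1 H
  atom 7: N, bond orders sum to 2 (valence 3) → 1 H
Totals → C:4, H:5, N:1, O:1, S:1.
In Hill order: C4H5NOS.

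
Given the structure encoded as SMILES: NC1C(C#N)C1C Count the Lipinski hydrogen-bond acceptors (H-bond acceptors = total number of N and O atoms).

N atoms: 2; O atoms: 0.
Lipinski HBA = 2 + 0 = 2.

2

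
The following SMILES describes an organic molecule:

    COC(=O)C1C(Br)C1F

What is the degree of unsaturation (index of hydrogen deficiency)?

2

Molecular formula: C5H6BrFO2.
DoU = (2C + 2 + N − H − X) / 2, where X is the halogen count and O/S are ignored.
    = (2·5 + 2 + 0 − 6 − 2) / 2 = 4 / 2 = 2.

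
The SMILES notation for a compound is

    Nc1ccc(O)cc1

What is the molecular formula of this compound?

Walk through each heavy atom and fill implicit hydrogens from standard valence (C 4, N 3, O 2, S 2, halogen 1); for lowercase aromatic atoms, an aromatic c carries 1 H when it has two neighbours and 0 H with three, and aromatic n carries 0 H:
  atom 1: N, bond orders sum to 1 (valence 3) → 2 H
  atom 2: aromatic c, 3 neighbours → 0 H
  atom 3: aromatic c, 2 neighbours → 1 H
  atom 4: aromatic c, 2 neighbours → 1 H
  atom 5: aromatic c, 3 neighbours → 0 H
  atom 6: O, bond orders sum to 1 (valence 2) → 1 H
  atom 7: aromatic c, 2 neighbours → 1 H
  atom 8: aromatic c, 2 neighbours → 1 H
Totals → C:6, H:7, N:1, O:1.
In Hill order: C6H7NO.

C6H7NO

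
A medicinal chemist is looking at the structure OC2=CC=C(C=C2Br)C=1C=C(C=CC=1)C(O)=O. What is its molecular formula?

Walk through each heavy atom and fill implicit hydrogens from standard valence (C 4, N 3, O 2, S 2, halogen 1):
  atom 1: O, bond orders sum to 1 (valence 2) → 1 H
  atom 2: C, bond orders sum to 4 (valence 4) → 0 H
  atom 3: C, bond orders sum to 3 (valence 4) → 1 H
  atom 4: C, bond orders sum to 3 (valence 4) → 1 H
  atom 5: C, bond orders sum to 4 (valence 4) → 0 H
  atom 6: C, bond orders sum to 3 (valence 4) → 1 H
  atom 7: C, bond orders sum to 4 (valence 4) → 0 H
  atom 8: Br (halogen, monovalent) → 0 H
  atom 9: C, bond orders sum to 4 (valence 4) → 0 H
  atom 10: C, bond orders sum to 3 (valence 4) → 1 H
  atom 11: C, bond orders sum to 4 (valence 4) → 0 H
  atom 12: C, bond orders sum to 3 (valence 4) → 1 H
  atom 13: C, bond orders sum to 3 (valence 4) → 1 H
  atom 14: C, bond orders sum to 3 (valence 4) → 1 H
  atom 15: C, bond orders sum to 4 (valence 4) → 0 H
  atom 16: O, bond orders sum to 1 (valence 2) → 1 H
  atom 17: O, bond orders sum to 2 (valence 2) → 0 H
Totals → C:13, H:9, Br:1, O:3.
In Hill order: C13H9BrO3.

C13H9BrO3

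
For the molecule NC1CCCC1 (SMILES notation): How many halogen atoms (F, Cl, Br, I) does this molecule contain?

Scan the SMILES for the halogen motif — none present.
Groups that are present: 1 primary amine.

0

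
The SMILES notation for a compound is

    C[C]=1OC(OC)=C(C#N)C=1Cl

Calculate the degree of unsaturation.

5

Degree of unsaturation = (number of rings) + (number of π bonds).
Ring closures in the SMILES: 1.
π bonds: 2 double bonds (each 1 DoU), 1 triple bond (each 2 DoU) → 4 DoU from unsaturation.
Total DoU = 1 + 4 = 5.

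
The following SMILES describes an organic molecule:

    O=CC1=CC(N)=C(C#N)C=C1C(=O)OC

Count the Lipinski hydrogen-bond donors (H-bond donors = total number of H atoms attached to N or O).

Donors: find every N or O and count the H atoms it carries.
  atom 1 (O): bond orders sum to 2 → 0 H
  atom 6 (N): bond orders sum to 1 → 2 H
  atom 9 (N): bond orders sum to 3 → 0 H
  atom 13 (O): bond orders sum to 2 → 0 H
  atom 14 (O): bond orders sum to 2 → 0 H
Lipinski HBD = 2.

2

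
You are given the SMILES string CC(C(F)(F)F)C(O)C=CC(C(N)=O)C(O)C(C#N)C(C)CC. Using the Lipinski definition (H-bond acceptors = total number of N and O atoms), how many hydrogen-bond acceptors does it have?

N atoms: 2; O atoms: 3.
Lipinski HBA = 2 + 3 = 5.

5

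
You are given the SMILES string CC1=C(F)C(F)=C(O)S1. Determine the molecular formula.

C5H4F2OS

Walk through each heavy atom and fill implicit hydrogens from standard valence (C 4, N 3, O 2, S 2, halogen 1):
  atom 1: C, bond orders sum to 1 (valence 4) → 3 H
  atom 2: C, bond orders sum to 4 (valence 4) → 0 H
  atom 3: C, bond orders sum to 4 (valence 4) → 0 H
  atom 4: F (halogen, monovalent) → 0 H
  atom 5: C, bond orders sum to 4 (valence 4) → 0 H
  atom 6: F (halogen, monovalent) → 0 H
  atom 7: C, bond orders sum to 4 (valence 4) → 0 H
  atom 8: O, bond orders sum to 1 (valence 2) → 1 H
  atom 9: S, bond orders sum to 2 (valence 2) → 0 H
Totals → C:5, H:4, F:2, O:1, S:1.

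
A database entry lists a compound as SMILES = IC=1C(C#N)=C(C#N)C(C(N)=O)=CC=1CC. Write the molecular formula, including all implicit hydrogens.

Walk through each heavy atom and fill implicit hydrogens from standard valence (C 4, N 3, O 2, S 2, halogen 1):
  atom 1: I (halogen, monovalent) → 0 H
  atom 2: C, bond orders sum to 4 (valence 4) → 0 H
  atom 3: C, bond orders sum to 4 (valence 4) → 0 H
  atom 4: C, bond orders sum to 4 (valence 4) → 0 H
  atom 5: N, bond orders sum to 3 (valence 3) → 0 H
  atom 6: C, bond orders sum to 4 (valence 4) → 0 H
  atom 7: C, bond orders sum to 4 (valence 4) → 0 H
  atom 8: N, bond orders sum to 3 (valence 3) → 0 H
  atom 9: C, bond orders sum to 4 (valence 4) → 0 H
  atom 10: C, bond orders sum to 4 (valence 4) → 0 H
  atom 11: N, bond orders sum to 1 (valence 3) → 2 H
  atom 12: O, bond orders sum to 2 (valence 2) → 0 H
  atom 13: C, bond orders sum to 3 (valence 4) → 1 H
  atom 14: C, bond orders sum to 4 (valence 4) → 0 H
  atom 15: C, bond orders sum to 2 (valence 4) → 2 H
  atom 16: C, bond orders sum to 1 (valence 4) → 3 H
Totals → C:11, H:8, I:1, N:3, O:1.

C11H8IN3O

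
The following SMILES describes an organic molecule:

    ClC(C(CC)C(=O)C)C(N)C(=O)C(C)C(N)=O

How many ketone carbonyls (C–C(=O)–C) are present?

2

The ketone motif appears at heavy-atom positions 6, 11 in the SMILES.
Other groups present: 1 amide, 1 primary amine.
Ketone count: 2.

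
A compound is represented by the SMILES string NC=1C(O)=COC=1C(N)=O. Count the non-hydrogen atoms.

Every atom symbol written in the SMILES (organic subset) is one heavy atom; implicit H are not written.
Heavy atoms by element → C:5, N:2, O:3.
Total: 10.

10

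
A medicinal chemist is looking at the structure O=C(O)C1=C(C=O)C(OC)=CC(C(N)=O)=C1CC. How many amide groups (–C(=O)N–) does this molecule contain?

The amide motif appears at heavy-atom position 13 in the SMILES.
Other groups present: 1 aldehyde, 1 carboxylic acid, 1 ether.
Amide count: 1.

1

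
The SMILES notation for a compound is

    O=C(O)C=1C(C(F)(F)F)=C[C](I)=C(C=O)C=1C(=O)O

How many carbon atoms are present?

10

Count every carbon token in the SMILES (each C, including those in ring-closure positions and inside branches).
Carbon count: 10.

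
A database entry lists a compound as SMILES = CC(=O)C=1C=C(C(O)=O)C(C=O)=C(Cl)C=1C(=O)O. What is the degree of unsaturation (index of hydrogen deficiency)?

8

Degree of unsaturation = (number of rings) + (number of π bonds).
Ring closures in the SMILES: 1.
π bonds: 7 double bonds (each 1 DoU) → 7 DoU from unsaturation.
Total DoU = 1 + 7 = 8.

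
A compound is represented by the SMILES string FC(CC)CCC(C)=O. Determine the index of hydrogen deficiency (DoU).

Degree of unsaturation = (number of rings) + (number of π bonds).
Ring closures in the SMILES: 0.
π bonds: 1 double bond (each 1 DoU) → 1 DoU from unsaturation.
Total DoU = 0 + 1 = 1.

1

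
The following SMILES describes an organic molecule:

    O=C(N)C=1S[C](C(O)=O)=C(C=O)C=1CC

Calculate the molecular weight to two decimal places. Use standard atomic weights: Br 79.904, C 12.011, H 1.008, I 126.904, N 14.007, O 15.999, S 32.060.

First, the molecular formula is C9H9NO4S (counting implicit H from valence).
  C: 9 × 12.011 = 108.099
  H: 9 × 1.008 = 9.072
  N: 1 × 14.007 = 14.007
  O: 4 × 15.999 = 63.996
  S: 1 × 32.060 = 32.060
Sum: 9×12.011 + 9×1.008 + 1×14.007 + 4×15.999 + 1×32.060 = 227.234 → 227.23 g/mol.

227.23 g/mol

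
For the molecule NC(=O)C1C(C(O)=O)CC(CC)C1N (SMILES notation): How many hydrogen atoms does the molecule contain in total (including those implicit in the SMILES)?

Walk through each heavy atom and fill implicit hydrogens from standard valence (C 4, N 3, O 2, S 2, halogen 1):
  atom 1: N, bond orders sum to 1 (valence 3) → 2 H
  atom 2: C, bond orders sum to 4 (valence 4) → 0 H
  atom 3: O, bond orders sum to 2 (valence 2) → 0 H
  atom 4: C, bond orders sum to 3 (valence 4) → 1 H
  atom 5: C, bond orders sum to 3 (valence 4) → 1 H
  atom 6: C, bond orders sum to 4 (valence 4) → 0 H
  atom 7: O, bond orders sum to 1 (valence 2) → 1 H
  atom 8: O, bond orders sum to 2 (valence 2) → 0 H
  atom 9: C, bond orders sum to 2 (valence 4) → 2 H
  atom 10: C, bond orders sum to 3 (valence 4) → 1 H
  atom 11: C, bond orders sum to 2 (valence 4) → 2 H
  atom 12: C, bond orders sum to 1 (valence 4) → 3 H
  atom 13: C, bond orders sum to 3 (valence 4) → 1 H
  atom 14: N, bond orders sum to 1 (valence 3) → 2 H
Total hydrogens: 16.

16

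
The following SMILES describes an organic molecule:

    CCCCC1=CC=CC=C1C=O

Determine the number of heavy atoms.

12

Every atom symbol written in the SMILES (organic subset) is one heavy atom; implicit H are not written.
Heavy atoms by element → C:11, O:1.
Total: 12.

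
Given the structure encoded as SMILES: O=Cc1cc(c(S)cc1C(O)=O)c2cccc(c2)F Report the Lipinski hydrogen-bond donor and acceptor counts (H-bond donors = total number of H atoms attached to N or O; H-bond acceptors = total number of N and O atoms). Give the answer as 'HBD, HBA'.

Donors: find every N or O and count the H atoms it carries.
  atom 1 (O): bond orders sum to 2 → 0 H
  atom 11 (O): bond orders sum to 1 → 1 H
  atom 12 (O): bond orders sum to 2 → 0 H
Lipinski HBD = 1.
Acceptors: N atoms = 0, O atoms = 3 → HBA = 3.

1, 3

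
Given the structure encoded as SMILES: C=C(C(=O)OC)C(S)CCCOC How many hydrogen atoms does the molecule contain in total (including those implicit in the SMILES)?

Walk through each heavy atom and fill implicit hydrogens from standard valence (C 4, N 3, O 2, S 2, halogen 1):
  atom 1: C, bond orders sum to 2 (valence 4) → 2 H
  atom 2: C, bond orders sum to 4 (valence 4) → 0 H
  atom 3: C, bond orders sum to 4 (valence 4) → 0 H
  atom 4: O, bond orders sum to 2 (valence 2) → 0 H
  atom 5: O, bond orders sum to 2 (valence 2) → 0 H
  atom 6: C, bond orders sum to 1 (valence 4) → 3 H
  atom 7: C, bond orders sum to 3 (valence 4) → 1 H
  atom 8: S, bond orders sum to 1 (valence 2) → 1 H
  atom 9: C, bond orders sum to 2 (valence 4) → 2 H
  atom 10: C, bond orders sum to 2 (valence 4) → 2 H
  atom 11: C, bond orders sum to 2 (valence 4) → 2 H
  atom 12: O, bond orders sum to 2 (valence 2) → 0 H
  atom 13: C, bond orders sum to 1 (valence 4) → 3 H
Total hydrogens: 16.

16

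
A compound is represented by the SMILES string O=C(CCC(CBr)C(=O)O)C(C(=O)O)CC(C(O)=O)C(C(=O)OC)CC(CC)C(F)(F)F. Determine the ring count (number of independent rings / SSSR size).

In SMILES, each pair of matching ring-closure digits denotes one ring-closing bond; the number of such bonds equals the number of independent rings.
Ring-closure bonds here: 0.

0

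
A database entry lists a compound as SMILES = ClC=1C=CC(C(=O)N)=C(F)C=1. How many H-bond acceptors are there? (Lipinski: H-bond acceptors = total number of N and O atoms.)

2

N atoms: 1; O atoms: 1.
Lipinski HBA = 1 + 1 = 2.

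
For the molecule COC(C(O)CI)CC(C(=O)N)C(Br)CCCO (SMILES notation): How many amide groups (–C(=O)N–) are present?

The amide motif appears at heavy-atom position 10 in the SMILES.
Other groups present: 1 ether, 2 hydroxyl.
Amide count: 1.

1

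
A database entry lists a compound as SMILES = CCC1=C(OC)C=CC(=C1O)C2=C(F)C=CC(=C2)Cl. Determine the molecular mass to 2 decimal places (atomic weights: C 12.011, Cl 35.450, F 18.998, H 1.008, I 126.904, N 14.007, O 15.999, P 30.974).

First, the molecular formula is C15H14ClFO2 (counting implicit H from valence).
  C: 15 × 12.011 = 180.165
  Cl: 1 × 35.450 = 35.450
  F: 1 × 18.998 = 18.998
  H: 14 × 1.008 = 14.112
  O: 2 × 15.999 = 31.998
Sum: 15×12.011 + 1×35.450 + 1×18.998 + 14×1.008 + 2×15.999 = 280.723 → 280.72 g/mol.

280.72 g/mol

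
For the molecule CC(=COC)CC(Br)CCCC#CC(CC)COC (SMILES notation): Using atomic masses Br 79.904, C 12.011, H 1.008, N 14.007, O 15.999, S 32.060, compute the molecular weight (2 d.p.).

First, the molecular formula is C16H27BrO2 (counting implicit H from valence).
  Br: 1 × 79.904 = 79.904
  C: 16 × 12.011 = 192.176
  H: 27 × 1.008 = 27.216
  O: 2 × 15.999 = 31.998
Sum: 1×79.904 + 16×12.011 + 27×1.008 + 2×15.999 = 331.294 → 331.29 g/mol.

331.29 g/mol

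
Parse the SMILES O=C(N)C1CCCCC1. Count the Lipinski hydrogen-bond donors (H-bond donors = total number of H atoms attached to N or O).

2

Donors: find every N or O and count the H atoms it carries.
  atom 1 (O): bond orders sum to 2 → 0 H
  atom 3 (N): bond orders sum to 1 → 2 H
Lipinski HBD = 2.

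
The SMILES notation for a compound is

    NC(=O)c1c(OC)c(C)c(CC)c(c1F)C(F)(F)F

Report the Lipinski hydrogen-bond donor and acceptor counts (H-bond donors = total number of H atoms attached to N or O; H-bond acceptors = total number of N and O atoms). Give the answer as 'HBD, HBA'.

Donors: find every N or O and count the H atoms it carries.
  atom 1 (N): bond orders sum to 1 → 2 H
  atom 3 (O): bond orders sum to 2 → 0 H
  atom 6 (O): bond orders sum to 2 → 0 H
Lipinski HBD = 2.
Acceptors: N atoms = 1, O atoms = 2 → HBA = 3.

2, 3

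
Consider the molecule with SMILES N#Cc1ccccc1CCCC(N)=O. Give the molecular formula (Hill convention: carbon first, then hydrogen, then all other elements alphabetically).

Walk through each heavy atom and fill implicit hydrogens from standard valence (C 4, N 3, O 2, S 2, halogen 1); for lowercase aromatic atoms, an aromatic c carries 1 H when it has two neighbours and 0 H with three, and aromatic n carries 0 H:
  atom 1: N, bond orders sum to 3 (valence 3) → 0 H
  atom 2: C, bond orders sum to 4 (valence 4) → 0 H
  atom 3: aromatic c, 3 neighbours → 0 H
  atom 4: aromatic c, 2 neighbours → 1 H
  atom 5: aromatic c, 2 neighbours → 1 H
  atom 6: aromatic c, 2 neighbours → 1 H
  atom 7: aromatic c, 2 neighbours → 1 H
  atom 8: aromatic c, 3 neighbours → 0 H
  atom 9: C, bond orders sum to 2 (valence 4) → 2 H
  atom 10: C, bond orders sum to 2 (valence 4) → 2 H
  atom 11: C, bond orders sum to 2 (valence 4) → 2 H
  atom 12: C, bond orders sum to 4 (valence 4) → 0 H
  atom 13: N, bond orders sum to 1 (valence 3) → 2 H
  atom 14: O, bond orders sum to 2 (valence 2) → 0 H
Totals → C:11, H:12, N:2, O:1.

C11H12N2O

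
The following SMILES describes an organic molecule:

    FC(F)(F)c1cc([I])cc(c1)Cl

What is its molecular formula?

C7H3ClF3I

Walk through each heavy atom and fill implicit hydrogens from standard valence (C 4, N 3, O 2, S 2, halogen 1); for lowercase aromatic atoms, an aromatic c carries 1 H when it has two neighbours and 0 H with three, and aromatic n carries 0 H:
  atom 1: F (halogen, monovalent) → 0 H
  atom 2: C, bond orders sum to 4 (valence 4) → 0 H
  atom 3: F (halogen, monovalent) → 0 H
  atom 4: F (halogen, monovalent) → 0 H
  atom 5: aromatic c, 3 neighbours → 0 H
  atom 6: aromatic c, 2 neighbours → 1 H
  atom 7: aromatic c, 3 neighbours → 0 H
  atom 8: I with explicit H count 0
  atom 9: aromatic c, 2 neighbours → 1 H
  atom 10: aromatic c, 3 neighbours → 0 H
  atom 11: aromatic c, 2 neighbours → 1 H
  atom 12: Cl (halogen, monovalent) → 0 H
Totals → C:7, H:3, Cl:1, F:3, I:1.
In Hill order: C7H3ClF3I.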